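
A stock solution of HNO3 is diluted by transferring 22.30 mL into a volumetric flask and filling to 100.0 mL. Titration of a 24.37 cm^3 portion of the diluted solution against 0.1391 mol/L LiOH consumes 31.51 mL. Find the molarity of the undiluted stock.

0.807 M

n(LiOH) = 0.1391 x 0.03151 = 0.004383 mol.
n(HNO3) in the aliquot = 0.004383 mol.
[diluted HNO3] = 0.004383 / 0.02437 = 0.1799 M.
Dilution factor = 100.0/22.30 = 4.484, so [stock] = 0.1799 x 4.484 = 0.807 M.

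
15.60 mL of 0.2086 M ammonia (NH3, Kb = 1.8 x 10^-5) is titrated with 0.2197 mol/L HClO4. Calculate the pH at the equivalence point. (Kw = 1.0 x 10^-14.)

n(NH3) = 0.2086 x 0.01560 = 0.003254 mol; V(HClO4) at equivalence = 0.003254/0.2197 = 0.01481 L.
At equivalence the base is fully converted to NH4+; total volume = 0.03041 L, so [NH4+] = 0.003254/0.03041 = 0.1070 M.
Ka(NH4+) = Kw/Kb = 1.0e-14 / 1.8 x 10^-5 = 5.56e-10.
[H^+] = sqrt(Ka x [NH4+]) = sqrt(5.56e-10 x 0.1070) = 7.71e-6 M.
pH = -log(7.71e-6) = 5.11.

5.11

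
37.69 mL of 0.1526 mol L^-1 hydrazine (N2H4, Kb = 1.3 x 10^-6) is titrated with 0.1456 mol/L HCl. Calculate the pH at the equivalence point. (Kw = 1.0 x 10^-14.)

4.62

n(N2H4) = 0.1526 x 0.03769 = 0.005751 mol; V(HCl) at equivalence = 0.005751/0.1456 = 0.03950 L.
At equivalence the base is fully converted to N2H5+; total volume = 0.07719 L, so [N2H5+] = 0.005751/0.07719 = 0.07451 M.
Ka(N2H5+) = Kw/Kb = 1.0e-14 / 1.3 x 10^-6 = 7.69e-9.
[H^+] = sqrt(Ka x [N2H5+]) = sqrt(7.69e-9 x 0.07451) = 2.39e-5 M.
pH = -log(2.39e-5) = 4.62.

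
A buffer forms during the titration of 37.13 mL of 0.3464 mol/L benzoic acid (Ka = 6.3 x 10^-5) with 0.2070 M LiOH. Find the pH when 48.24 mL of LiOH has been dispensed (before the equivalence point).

Initial n(C6H5COOH) = 0.3464 x 0.03713 = 0.01286 mol.
n(LiOH) added = 0.2070 x 0.04824 = 0.009986 mol, converting that many moles of C6H5COOH to C6H5COO-.
Remaining n(C6H5COOH) = 0.002876 mol; n(C6H5COO-) = 0.009986 mol.
By Henderson-Hasselbalch, pH = pKa + log([A^-]/[HA]) = 4.20 + log(0.009986/0.002876) = 4.20 + (+0.54) = 4.74.

4.74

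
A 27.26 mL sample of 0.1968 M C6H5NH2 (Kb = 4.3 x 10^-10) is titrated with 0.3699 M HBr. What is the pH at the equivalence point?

2.76

n(C6H5NH2) = 0.1968 x 0.02726 = 0.005365 mol; V(HBr) at equivalence = 0.005365/0.3699 = 0.01450 L.
At equivalence the base is fully converted to C6H5NH3+; total volume = 0.04176 L, so [C6H5NH3+] = 0.005365/0.04176 = 0.1285 M.
Ka(C6H5NH3+) = Kw/Kb = 1.0e-14 / 4.3 x 10^-10 = 2.33e-5.
[H^+] = sqrt(Ka x [C6H5NH3+]) = sqrt(2.33e-5 x 0.1285) = 0.00173 M.
pH = -log(0.00173) = 2.76.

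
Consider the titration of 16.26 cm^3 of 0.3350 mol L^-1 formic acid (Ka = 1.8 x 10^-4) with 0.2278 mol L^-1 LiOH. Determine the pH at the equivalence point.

n(HCOOH) = 0.3350 x 0.01626 = 0.005447 mol; V(LiOH) at equivalence = 0.005447/0.2278 = 0.02391 L.
At equivalence all the acid is converted to HCOO-; total volume = 0.01626 + 0.02391 = 0.04017 L, so [HCOO-] = 0.005447/0.04017 = 0.1356 M.
Kb = Kw/Ka = 1.0e-14 / 1.8 x 10^-4 = 5.56e-11.
[OH^-] = sqrt(Kb x [HCOO-]) = sqrt(5.56e-11 x 0.1356) = 2.74e-6 M.
pOH = 5.56, so pH = 14.00 - 5.56 = 8.44.

8.44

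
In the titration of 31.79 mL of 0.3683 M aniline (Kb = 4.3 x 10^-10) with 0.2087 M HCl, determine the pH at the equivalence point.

2.75

n(C6H5NH2) = 0.3683 x 0.03179 = 0.01171 mol; V(HCl) at equivalence = 0.01171/0.2087 = 0.05610 L.
At equivalence the base is fully converted to C6H5NH3+; total volume = 0.08789 L, so [C6H5NH3+] = 0.01171/0.08789 = 0.1332 M.
Ka(C6H5NH3+) = Kw/Kb = 1.0e-14 / 4.3 x 10^-10 = 2.33e-5.
[H^+] = sqrt(Ka x [C6H5NH3+]) = sqrt(2.33e-5 x 0.1332) = 0.00176 M.
pH = -log(0.00176) = 2.75.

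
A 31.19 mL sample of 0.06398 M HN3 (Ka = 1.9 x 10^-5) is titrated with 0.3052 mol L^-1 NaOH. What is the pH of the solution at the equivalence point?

8.72

n(HN3) = 0.06398 x 0.03119 = 0.001996 mol; V(NaOH) at equivalence = 0.001996/0.3052 = 0.006538 L.
At equivalence all the acid is converted to N3-; total volume = 0.03119 + 0.006538 = 0.03773 L, so [N3-] = 0.001996/0.03773 = 0.05289 M.
Kb = Kw/Ka = 1.0e-14 / 1.9 x 10^-5 = 5.26e-10.
[OH^-] = sqrt(Kb x [N3-]) = sqrt(5.26e-10 x 0.05289) = 5.28e-6 M.
pOH = 5.28, so pH = 14.00 - 5.28 = 8.72.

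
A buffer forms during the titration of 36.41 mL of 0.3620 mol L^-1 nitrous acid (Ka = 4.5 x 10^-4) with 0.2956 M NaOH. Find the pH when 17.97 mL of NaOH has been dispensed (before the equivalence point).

Initial n(HNO2) = 0.3620 x 0.03641 = 0.01318 mol.
n(NaOH) added = 0.2956 x 0.01797 = 0.005312 mol, converting that many moles of HNO2 to NO2-.
Remaining n(HNO2) = 0.007868 mol; n(NO2-) = 0.005312 mol.
By Henderson-Hasselbalch, pH = pKa + log([A^-]/[HA]) = 3.35 + log(0.005312/0.007868) = 3.35 + (-0.17) = 3.18.

3.18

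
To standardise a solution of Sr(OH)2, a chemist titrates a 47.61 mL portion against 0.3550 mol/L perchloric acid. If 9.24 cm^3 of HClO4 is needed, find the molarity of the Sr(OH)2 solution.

n(HClO4) delivered = 0.3550 x 0.009240 = 0.003280 mol.
The reaction is 1 Sr(OH)2 + 2 HClO4, so n(Sr(OH)2) = 0.003280 x 1/2 = 0.001640 mol.
[Sr(OH)2] = 0.001640 mol / 0.04761 L = 0.0344 M.

0.0344 M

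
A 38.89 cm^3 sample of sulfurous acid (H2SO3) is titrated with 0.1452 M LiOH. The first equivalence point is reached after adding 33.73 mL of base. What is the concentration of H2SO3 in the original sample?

n(LiOH) = 0.1452 x 0.03373 = 0.004898 mol.
At the first equivalence point, 1 mol OH^- react per mol H2SO3, so n(H2SO3) = 0.004898 / 1 = 0.004898 mol.
[H2SO3] = 0.004898 / 0.03889 L = 0.126 M.

0.126 M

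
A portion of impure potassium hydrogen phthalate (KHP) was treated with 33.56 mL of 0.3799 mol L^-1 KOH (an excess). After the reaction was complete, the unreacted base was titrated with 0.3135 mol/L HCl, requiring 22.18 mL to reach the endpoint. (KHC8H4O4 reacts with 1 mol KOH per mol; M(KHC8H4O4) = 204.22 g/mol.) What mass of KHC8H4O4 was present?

Total n(KOH) added = 0.3799 x 0.03356 = 0.01275 mol.
n(HCl) used = 0.3135 x 0.02218 = 0.006953 mol, which equals the excess n(KOH).
So n(KOH) consumed by the sample = 0.01275 - 0.006953 = 0.005796 mol.
n(KHC8H4O4) = 0.005796 / 1 = 0.005796 mol.
mass = 0.005796 mol x 204.22 g/mol = 1.18 g.

1.18 g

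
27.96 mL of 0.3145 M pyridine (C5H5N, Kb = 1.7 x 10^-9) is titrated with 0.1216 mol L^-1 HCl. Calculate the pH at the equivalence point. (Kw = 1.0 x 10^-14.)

n(C5H5N) = 0.3145 x 0.02796 = 0.008793 mol; V(HCl) at equivalence = 0.008793/0.1216 = 0.07231 L.
At equivalence the base is fully converted to C5H5NH+; total volume = 0.1003 L, so [C5H5NH+] = 0.008793/0.1003 = 0.08769 M.
Ka(C5H5NH+) = Kw/Kb = 1.0e-14 / 1.7 x 10^-9 = 5.88e-6.
[H^+] = sqrt(Ka x [C5H5NH+]) = sqrt(5.88e-6 x 0.08769) = 0.000718 M.
pH = -log(0.000718) = 3.14.

3.14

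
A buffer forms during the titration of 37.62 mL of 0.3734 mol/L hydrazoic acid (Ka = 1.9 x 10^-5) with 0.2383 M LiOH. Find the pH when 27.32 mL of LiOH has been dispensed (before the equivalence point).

Initial n(HN3) = 0.3734 x 0.03762 = 0.01405 mol.
n(LiOH) added = 0.2383 x 0.02732 = 0.006510 mol, converting that many moles of HN3 to N3-.
Remaining n(HN3) = 0.007537 mol; n(N3-) = 0.006510 mol.
By Henderson-Hasselbalch, pH = pKa + log([A^-]/[HA]) = 4.72 + log(0.006510/0.007537) = 4.72 + (-0.06) = 4.66.

4.66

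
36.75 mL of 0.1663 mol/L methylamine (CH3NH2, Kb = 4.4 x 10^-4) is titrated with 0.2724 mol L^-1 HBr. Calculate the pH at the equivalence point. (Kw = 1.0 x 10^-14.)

n(CH3NH2) = 0.1663 x 0.03675 = 0.006112 mol; V(HBr) at equivalence = 0.006112/0.2724 = 0.02244 L.
At equivalence the base is fully converted to CH3NH3+; total volume = 0.05919 L, so [CH3NH3+] = 0.006112/0.05919 = 0.1033 M.
Ka(CH3NH3+) = Kw/Kb = 1.0e-14 / 4.4 x 10^-4 = 2.27e-11.
[H^+] = sqrt(Ka x [CH3NH3+]) = sqrt(2.27e-11 x 0.1033) = 1.53e-6 M.
pH = -log(1.53e-6) = 5.81.

5.81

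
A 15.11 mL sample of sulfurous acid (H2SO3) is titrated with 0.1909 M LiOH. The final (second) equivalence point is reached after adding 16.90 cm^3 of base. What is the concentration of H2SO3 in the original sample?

0.107 M

n(LiOH) = 0.1909 x 0.01690 = 0.003226 mol.
At the final (second) equivalence point, 2 mol OH^- react per mol H2SO3, so n(H2SO3) = 0.003226 / 2 = 0.001613 mol.
[H2SO3] = 0.001613 / 0.01511 L = 0.107 M.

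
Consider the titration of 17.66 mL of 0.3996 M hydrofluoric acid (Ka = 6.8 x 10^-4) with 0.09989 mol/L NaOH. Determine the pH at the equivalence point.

n(HF) = 0.3996 x 0.01766 = 0.007057 mol; V(NaOH) at equivalence = 0.007057/0.09989 = 0.07065 L.
At equivalence all the acid is converted to F-; total volume = 0.01766 + 0.07065 = 0.08831 L, so [F-] = 0.007057/0.08831 = 0.07991 M.
Kb = Kw/Ka = 1.0e-14 / 6.8 x 10^-4 = 1.47e-11.
[OH^-] = sqrt(Kb x [F-]) = sqrt(1.47e-11 x 0.07991) = 1.08e-6 M.
pOH = 5.96, so pH = 14.00 - 5.96 = 8.04.

8.04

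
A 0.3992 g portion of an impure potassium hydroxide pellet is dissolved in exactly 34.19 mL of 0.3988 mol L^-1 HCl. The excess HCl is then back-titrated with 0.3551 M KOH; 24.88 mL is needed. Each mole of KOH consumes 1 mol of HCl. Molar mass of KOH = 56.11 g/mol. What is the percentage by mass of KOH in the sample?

67.5%

Total n(HCl) added = 0.3988 x 0.03419 = 0.01363 mol.
n(KOH) used = 0.3551 x 0.02488 = 0.008835 mol, which equals the excess n(HCl).
So n(HCl) consumed by the sample = 0.01363 - 0.008835 = 0.004800 mol.
n(KOH) = 0.004800 / 1 = 0.004800 mol.
mass KOH = 0.004800 x 56.11 = 0.2693 g, so %KOH = 0.2693/0.3992 x 100 = 67.5%.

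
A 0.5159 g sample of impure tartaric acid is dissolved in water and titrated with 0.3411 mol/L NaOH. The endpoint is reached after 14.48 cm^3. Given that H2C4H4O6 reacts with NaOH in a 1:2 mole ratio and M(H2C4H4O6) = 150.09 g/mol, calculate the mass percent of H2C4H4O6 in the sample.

71.8%

n(NaOH) = 0.3411 x 0.01448 = 0.004939 mol.
n(H2C4H4O6) = 0.004939 / 2 = 0.002470 mol.
mass of H2C4H4O6 = 0.002470 x 150.09 = 0.3707 g.
% purity = 0.3707 / 0.5159 x 100 = 71.8%.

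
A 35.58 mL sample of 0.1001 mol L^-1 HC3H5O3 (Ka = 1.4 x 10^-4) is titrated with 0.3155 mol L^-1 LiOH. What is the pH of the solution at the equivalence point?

8.37

n(HC3H5O3) = 0.1001 x 0.03558 = 0.003562 mol; V(LiOH) at equivalence = 0.003562/0.3155 = 0.01129 L.
At equivalence all the acid is converted to C3H5O3-; total volume = 0.03558 + 0.01129 = 0.04687 L, so [C3H5O3-] = 0.003562/0.04687 = 0.07599 M.
Kb = Kw/Ka = 1.0e-14 / 1.4 x 10^-4 = 7.14e-11.
[OH^-] = sqrt(Kb x [C3H5O3-]) = sqrt(7.14e-11 x 0.07599) = 2.33e-6 M.
pOH = 5.63, so pH = 14.00 - 5.63 = 8.37.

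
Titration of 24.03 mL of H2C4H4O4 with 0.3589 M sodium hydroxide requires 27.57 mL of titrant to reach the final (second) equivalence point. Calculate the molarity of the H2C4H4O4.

0.206 M

n(NaOH) = 0.3589 x 0.02757 = 0.009895 mol.
At the final (second) equivalence point, 2 mol OH^- react per mol H2C4H4O4, so n(H2C4H4O4) = 0.009895 / 2 = 0.004947 mol.
[H2C4H4O4] = 0.004947 / 0.02403 L = 0.206 M.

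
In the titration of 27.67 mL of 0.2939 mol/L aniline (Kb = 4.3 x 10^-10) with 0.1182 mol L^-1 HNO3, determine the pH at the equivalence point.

2.85

n(C6H5NH2) = 0.2939 x 0.02767 = 0.008132 mol; V(HNO3) at equivalence = 0.008132/0.1182 = 0.06880 L.
At equivalence the base is fully converted to C6H5NH3+; total volume = 0.09647 L, so [C6H5NH3+] = 0.008132/0.09647 = 0.08430 M.
Ka(C6H5NH3+) = Kw/Kb = 1.0e-14 / 4.3 x 10^-10 = 2.33e-5.
[H^+] = sqrt(Ka x [C6H5NH3+]) = sqrt(2.33e-5 x 0.08430) = 0.00140 M.
pH = -log(0.00140) = 2.85.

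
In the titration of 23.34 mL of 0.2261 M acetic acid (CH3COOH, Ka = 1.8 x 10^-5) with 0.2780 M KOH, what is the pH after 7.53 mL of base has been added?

Initial n(CH3COOH) = 0.2261 x 0.02334 = 0.005277 mol.
n(KOH) added = 0.2780 x 0.007530 = 0.002093 mol, converting that many moles of CH3COOH to CH3COO-.
Remaining n(CH3COOH) = 0.003184 mol; n(CH3COO-) = 0.002093 mol.
By Henderson-Hasselbalch, pH = pKa + log([A^-]/[HA]) = 4.74 + log(0.002093/0.003184) = 4.74 + (-0.18) = 4.56.

4.56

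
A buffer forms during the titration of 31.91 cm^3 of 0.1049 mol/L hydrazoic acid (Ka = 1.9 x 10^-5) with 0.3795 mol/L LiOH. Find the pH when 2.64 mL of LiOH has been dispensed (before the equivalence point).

Initial n(HN3) = 0.1049 x 0.03191 = 0.003347 mol.
n(LiOH) added = 0.3795 x 0.002640 = 0.001002 mol, converting that many moles of HN3 to N3-.
Remaining n(HN3) = 0.002345 mol; n(N3-) = 0.001002 mol.
By Henderson-Hasselbalch, pH = pKa + log([A^-]/[HA]) = 4.72 + log(0.001002/0.002345) = 4.72 + (-0.37) = 4.35.

4.35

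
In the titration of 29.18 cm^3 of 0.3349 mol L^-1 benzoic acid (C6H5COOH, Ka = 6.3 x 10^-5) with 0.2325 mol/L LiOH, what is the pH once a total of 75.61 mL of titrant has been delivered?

n(acid) = 0.3349 x 0.02918 = 0.009772 mol; n(LiOH) added = 0.2325 x 0.07561 = 0.01758 mol.
Base is in excess by 0.01758 - 0.009772 = 0.007807 mol in a total volume of 0.1048 L.
[OH^-] = 0.007807/0.1048 = 0.07450 M, so pOH = 1.13 and pH = 14.00 - 1.13 = 12.87.

12.87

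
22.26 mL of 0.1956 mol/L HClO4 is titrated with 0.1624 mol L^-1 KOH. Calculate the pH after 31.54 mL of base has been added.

12.15

n(acid) = 0.1956 x 0.02226 = 0.004354 mol; n(KOH) added = 0.1624 x 0.03154 = 0.005122 mol.
Base is in excess by 0.005122 - 0.004354 = 0.0007680 mol in a total volume of 0.05380 L.
[OH^-] = 0.0007680/0.05380 = 0.01428 M, so pOH = 1.85 and pH = 14.00 - 1.85 = 12.15.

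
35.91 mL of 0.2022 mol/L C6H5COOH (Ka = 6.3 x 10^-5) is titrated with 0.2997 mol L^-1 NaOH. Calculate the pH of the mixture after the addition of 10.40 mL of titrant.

4.08

Initial n(C6H5COOH) = 0.2022 x 0.03591 = 0.007261 mol.
n(NaOH) added = 0.2997 x 0.01040 = 0.003117 mol, converting that many moles of C6H5COOH to C6H5COO-.
Remaining n(C6H5COOH) = 0.004144 mol; n(C6H5COO-) = 0.003117 mol.
By Henderson-Hasselbalch, pH = pKa + log([A^-]/[HA]) = 4.20 + log(0.003117/0.004144) = 4.20 + (-0.12) = 4.08.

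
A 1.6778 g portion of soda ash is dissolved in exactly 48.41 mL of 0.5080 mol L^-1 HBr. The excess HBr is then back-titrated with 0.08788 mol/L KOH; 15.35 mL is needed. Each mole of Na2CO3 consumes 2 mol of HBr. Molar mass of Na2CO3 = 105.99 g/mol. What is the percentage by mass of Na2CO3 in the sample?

Total n(HBr) added = 0.5080 x 0.04841 = 0.02459 mol.
n(KOH) used = 0.08788 x 0.01535 = 0.001349 mol, which equals the excess n(HBr).
So n(HBr) consumed by the sample = 0.02459 - 0.001349 = 0.02324 mol.
n(Na2CO3) = 0.02324 / 2 = 0.01162 mol.
mass Na2CO3 = 0.01162 x 105.99 = 1.232 g, so %Na2CO3 = 1.232/1.6778 x 100 = 73.4%.

73.4%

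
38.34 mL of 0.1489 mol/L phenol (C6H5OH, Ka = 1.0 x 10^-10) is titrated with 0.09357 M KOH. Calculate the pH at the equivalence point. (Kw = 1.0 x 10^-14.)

11.38

n(C6H5OH) = 0.1489 x 0.03834 = 0.005709 mol; V(KOH) at equivalence = 0.005709/0.09357 = 0.06101 L.
At equivalence all the acid is converted to C6H5O-; total volume = 0.03834 + 0.06101 = 0.09935 L, so [C6H5O-] = 0.005709/0.09935 = 0.05746 M.
Kb = Kw/Ka = 1.0e-14 / 1.0 x 10^-10 = 0.000100.
[OH^-] = sqrt(Kb x [C6H5O-]) = sqrt(0.000100 x 0.05746) = 0.00240 M.
pOH = 2.62, so pH = 14.00 - 2.62 = 11.38.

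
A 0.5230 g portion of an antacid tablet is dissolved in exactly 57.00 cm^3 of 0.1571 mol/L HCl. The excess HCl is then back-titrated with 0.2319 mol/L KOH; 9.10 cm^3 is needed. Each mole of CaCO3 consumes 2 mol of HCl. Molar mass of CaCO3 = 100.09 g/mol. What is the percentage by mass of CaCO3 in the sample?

Total n(HCl) added = 0.1571 x 0.05700 = 0.008955 mol.
n(KOH) used = 0.2319 x 0.009100 = 0.002110 mol, which equals the excess n(HCl).
So n(HCl) consumed by the sample = 0.008955 - 0.002110 = 0.006844 mol.
n(CaCO3) = 0.006844 / 2 = 0.003422 mol.
mass CaCO3 = 0.003422 x 100.09 = 0.3425 g, so %CaCO3 = 0.3425/0.5230 x 100 = 65.5%.

65.5%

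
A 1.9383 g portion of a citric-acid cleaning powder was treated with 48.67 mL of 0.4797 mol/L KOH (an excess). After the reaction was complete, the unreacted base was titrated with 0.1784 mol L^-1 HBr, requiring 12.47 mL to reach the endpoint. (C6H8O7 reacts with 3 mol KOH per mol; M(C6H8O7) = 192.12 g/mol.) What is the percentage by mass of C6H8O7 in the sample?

69.8%

Total n(KOH) added = 0.4797 x 0.04867 = 0.02335 mol.
n(HBr) used = 0.1784 x 0.01247 = 0.002225 mol, which equals the excess n(KOH).
So n(KOH) consumed by the sample = 0.02335 - 0.002225 = 0.02112 mol.
n(C6H8O7) = 0.02112 / 3 = 0.007041 mol.
mass C6H8O7 = 0.007041 x 192.12 = 1.353 g, so %C6H8O7 = 1.353/1.9383 x 100 = 69.8%.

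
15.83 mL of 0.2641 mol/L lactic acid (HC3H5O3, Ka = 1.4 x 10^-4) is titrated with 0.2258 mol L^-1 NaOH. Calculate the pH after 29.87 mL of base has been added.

12.75

n(acid) = 0.2641 x 0.01583 = 0.004181 mol; n(NaOH) added = 0.2258 x 0.02987 = 0.006745 mol.
Base is in excess by 0.006745 - 0.004181 = 0.002564 mol in a total volume of 0.04570 L.
[OH^-] = 0.002564/0.04570 = 0.05610 M, so pOH = 1.25 and pH = 14.00 - 1.25 = 12.75.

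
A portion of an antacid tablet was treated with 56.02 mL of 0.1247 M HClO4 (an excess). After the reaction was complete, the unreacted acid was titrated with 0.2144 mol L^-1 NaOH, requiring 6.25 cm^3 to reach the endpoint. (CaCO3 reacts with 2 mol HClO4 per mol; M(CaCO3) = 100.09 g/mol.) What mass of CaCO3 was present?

0.283 g

Total n(HClO4) added = 0.1247 x 0.05602 = 0.006986 mol.
n(NaOH) used = 0.2144 x 0.006250 = 0.001340 mol, which equals the excess n(HClO4).
So n(HClO4) consumed by the sample = 0.006986 - 0.001340 = 0.005646 mol.
n(CaCO3) = 0.005646 / 2 = 0.002823 mol.
mass = 0.002823 mol x 100.09 g/mol = 0.283 g.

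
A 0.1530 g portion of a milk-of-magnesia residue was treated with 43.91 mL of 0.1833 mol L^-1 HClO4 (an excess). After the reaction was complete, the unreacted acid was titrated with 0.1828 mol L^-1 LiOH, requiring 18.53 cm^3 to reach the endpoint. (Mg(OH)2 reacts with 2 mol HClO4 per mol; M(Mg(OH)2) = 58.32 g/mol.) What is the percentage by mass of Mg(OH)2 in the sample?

Total n(HClO4) added = 0.1833 x 0.04391 = 0.008049 mol.
n(LiOH) used = 0.1828 x 0.01853 = 0.003387 mol, which equals the excess n(HClO4).
So n(HClO4) consumed by the sample = 0.008049 - 0.003387 = 0.004661 mol.
n(Mg(OH)2) = 0.004661 / 2 = 0.002331 mol.
mass Mg(OH)2 = 0.002331 x 58.32 = 0.1359 g, so %Mg(OH)2 = 0.1359/0.1530 x 100 = 88.8%.

88.8%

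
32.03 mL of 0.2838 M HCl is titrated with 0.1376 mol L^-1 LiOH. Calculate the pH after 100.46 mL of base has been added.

12.55

n(acid) = 0.2838 x 0.03203 = 0.009090 mol; n(LiOH) added = 0.1376 x 0.1005 = 0.01382 mol.
Base is in excess by 0.01382 - 0.009090 = 0.004733 mol in a total volume of 0.1325 L.
[OH^-] = 0.004733/0.1325 = 0.03572 M, so pOH = 1.45 and pH = 14.00 - 1.45 = 12.55.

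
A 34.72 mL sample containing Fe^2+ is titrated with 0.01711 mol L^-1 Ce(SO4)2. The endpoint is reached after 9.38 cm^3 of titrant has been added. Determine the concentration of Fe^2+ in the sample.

0.00462 M

n(Ce(SO4)2) = 0.01711 x 0.009380 = 0.0001605 mol.
From the balanced equation, 1 mol Ce(SO4)2 reacts with 1 mol Fe^2+, so n(Fe^2+) = 0.0001605 x 1/1 = 0.0001605 mol.
[Fe^2+] = 0.0001605 / 0.03472 L = 0.00462 M.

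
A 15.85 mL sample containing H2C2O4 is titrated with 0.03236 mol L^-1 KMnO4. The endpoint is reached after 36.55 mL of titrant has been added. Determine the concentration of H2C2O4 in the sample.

0.187 M

n(KMnO4) = 0.03236 x 0.03655 = 0.001183 mol.
From the balanced equation, 2 mol KMnO4 reacts with 5 mol H2C2O4, so n(H2C2O4) = 0.001183 x 5/2 = 0.002957 mol.
[H2C2O4] = 0.002957 / 0.01585 L = 0.187 M.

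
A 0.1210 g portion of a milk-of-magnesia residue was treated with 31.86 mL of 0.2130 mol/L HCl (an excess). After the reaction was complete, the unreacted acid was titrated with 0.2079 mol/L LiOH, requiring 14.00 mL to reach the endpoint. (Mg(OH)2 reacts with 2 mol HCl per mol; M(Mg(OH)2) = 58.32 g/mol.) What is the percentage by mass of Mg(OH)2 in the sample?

93.4%

Total n(HCl) added = 0.2130 x 0.03186 = 0.006786 mol.
n(LiOH) used = 0.2079 x 0.01400 = 0.002911 mol, which equals the excess n(HCl).
So n(HCl) consumed by the sample = 0.006786 - 0.002911 = 0.003876 mol.
n(Mg(OH)2) = 0.003876 / 2 = 0.001938 mol.
mass Mg(OH)2 = 0.001938 x 58.32 = 0.1130 g, so %Mg(OH)2 = 0.1130/0.1210 x 100 = 93.4%.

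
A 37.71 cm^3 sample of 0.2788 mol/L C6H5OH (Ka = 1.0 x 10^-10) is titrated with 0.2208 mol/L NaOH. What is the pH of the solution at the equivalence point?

11.55

n(C6H5OH) = 0.2788 x 0.03771 = 0.01051 mol; V(NaOH) at equivalence = 0.01051/0.2208 = 0.04762 L.
At equivalence all the acid is converted to C6H5O-; total volume = 0.03771 + 0.04762 = 0.08533 L, so [C6H5O-] = 0.01051/0.08533 = 0.1232 M.
Kb = Kw/Ka = 1.0e-14 / 1.0 x 10^-10 = 0.000100.
[OH^-] = sqrt(Kb x [C6H5O-]) = sqrt(0.000100 x 0.1232) = 0.00351 M.
pOH = 2.45, so pH = 14.00 - 2.45 = 11.55.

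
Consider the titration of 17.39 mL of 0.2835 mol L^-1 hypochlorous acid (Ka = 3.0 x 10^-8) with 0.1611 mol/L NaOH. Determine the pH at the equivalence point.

n(HClO) = 0.2835 x 0.01739 = 0.004930 mol; V(NaOH) at equivalence = 0.004930/0.1611 = 0.03060 L.
At equivalence all the acid is converted to ClO-; total volume = 0.01739 + 0.03060 = 0.04799 L, so [ClO-] = 0.004930/0.04799 = 0.1027 M.
Kb = Kw/Ka = 1.0e-14 / 3.0 x 10^-8 = 3.33e-7.
[OH^-] = sqrt(Kb x [ClO-]) = sqrt(3.33e-7 x 0.1027) = 0.000185 M.
pOH = 3.73, so pH = 14.00 - 3.73 = 10.27.

10.27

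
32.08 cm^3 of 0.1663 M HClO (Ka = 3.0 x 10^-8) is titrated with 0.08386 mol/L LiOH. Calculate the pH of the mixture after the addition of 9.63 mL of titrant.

6.77

Initial n(HClO) = 0.1663 x 0.03208 = 0.005335 mol.
n(LiOH) added = 0.08386 x 0.009630 = 0.0008076 mol, converting that many moles of HClO to ClO-.
Remaining n(HClO) = 0.004527 mol; n(ClO-) = 0.0008076 mol.
By Henderson-Hasselbalch, pH = pKa + log([A^-]/[HA]) = 7.52 + log(0.0008076/0.004527) = 7.52 + (-0.75) = 6.77.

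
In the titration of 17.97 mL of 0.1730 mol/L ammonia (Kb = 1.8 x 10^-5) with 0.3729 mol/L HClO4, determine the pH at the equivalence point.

n(NH3) = 0.1730 x 0.01797 = 0.003109 mol; V(HClO4) at equivalence = 0.003109/0.3729 = 0.008337 L.
At equivalence the base is fully converted to NH4+; total volume = 0.02631 L, so [NH4+] = 0.003109/0.02631 = 0.1182 M.
Ka(NH4+) = Kw/Kb = 1.0e-14 / 1.8 x 10^-5 = 5.56e-10.
[H^+] = sqrt(Ka x [NH4+]) = sqrt(5.56e-10 x 0.1182) = 8.10e-6 M.
pH = -log(8.10e-6) = 5.09.

5.09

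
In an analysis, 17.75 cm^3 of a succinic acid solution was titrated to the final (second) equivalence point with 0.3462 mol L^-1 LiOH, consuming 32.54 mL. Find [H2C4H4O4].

0.317 M

n(LiOH) = 0.3462 x 0.03254 = 0.01127 mol.
At the final (second) equivalence point, 2 mol OH^- react per mol H2C4H4O4, so n(H2C4H4O4) = 0.01127 / 2 = 0.005633 mol.
[H2C4H4O4] = 0.005633 / 0.01775 L = 0.317 M.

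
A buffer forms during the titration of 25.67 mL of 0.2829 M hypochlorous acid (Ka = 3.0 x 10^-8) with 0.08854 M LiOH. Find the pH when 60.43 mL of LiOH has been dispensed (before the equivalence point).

Initial n(HClO) = 0.2829 x 0.02567 = 0.007262 mol.
n(LiOH) added = 0.08854 x 0.06043 = 0.005350 mol, converting that many moles of HClO to ClO-.
Remaining n(HClO) = 0.001912 mol; n(ClO-) = 0.005350 mol.
By Henderson-Hasselbalch, pH = pKa + log([A^-]/[HA]) = 7.52 + log(0.005350/0.001912) = 7.52 + (+0.45) = 7.97.

7.97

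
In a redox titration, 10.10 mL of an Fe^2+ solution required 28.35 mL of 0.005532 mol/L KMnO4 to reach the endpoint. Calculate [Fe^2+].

n(KMnO4) = 0.005532 x 0.02835 = 0.0001568 mol.
From the balanced equation, 1 mol KMnO4 reacts with 5 mol Fe^2+, so n(Fe^2+) = 0.0001568 x 5/1 = 0.0007842 mol.
[Fe^2+] = 0.0007842 / 0.01010 L = 0.0776 M.

0.0776 M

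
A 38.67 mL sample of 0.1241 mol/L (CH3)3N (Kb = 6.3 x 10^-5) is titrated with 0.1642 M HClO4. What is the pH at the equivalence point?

5.48

n((CH3)3N) = 0.1241 x 0.03867 = 0.004799 mol; V(HClO4) at equivalence = 0.004799/0.1642 = 0.02923 L.
At equivalence the base is fully converted to (CH3)3NH+; total volume = 0.06790 L, so [(CH3)3NH+] = 0.004799/0.06790 = 0.07068 M.
Ka((CH3)3NH+) = Kw/Kb = 1.0e-14 / 6.3 x 10^-5 = 1.59e-10.
[H^+] = sqrt(Ka x [(CH3)3NH+]) = sqrt(1.59e-10 x 0.07068) = 3.35e-6 M.
pH = -log(3.35e-6) = 5.48.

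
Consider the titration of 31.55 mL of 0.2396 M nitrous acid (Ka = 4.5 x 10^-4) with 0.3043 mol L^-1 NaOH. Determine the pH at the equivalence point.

n(HNO2) = 0.2396 x 0.03155 = 0.007559 mol; V(NaOH) at equivalence = 0.007559/0.3043 = 0.02484 L.
At equivalence all the acid is converted to NO2-; total volume = 0.03155 + 0.02484 = 0.05639 L, so [NO2-] = 0.007559/0.05639 = 0.1341 M.
Kb = Kw/Ka = 1.0e-14 / 4.5 x 10^-4 = 2.22e-11.
[OH^-] = sqrt(Kb x [NO2-]) = sqrt(2.22e-11 x 0.1341) = 1.73e-6 M.
pOH = 5.76, so pH = 14.00 - 5.76 = 8.24.

8.24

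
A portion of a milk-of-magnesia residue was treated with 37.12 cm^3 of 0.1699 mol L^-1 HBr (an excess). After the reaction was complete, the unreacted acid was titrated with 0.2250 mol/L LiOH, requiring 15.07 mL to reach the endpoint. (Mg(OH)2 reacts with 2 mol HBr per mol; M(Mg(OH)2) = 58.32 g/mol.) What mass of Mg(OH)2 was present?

Total n(HBr) added = 0.1699 x 0.03712 = 0.006307 mol.
n(LiOH) used = 0.2250 x 0.01507 = 0.003391 mol, which equals the excess n(HBr).
So n(HBr) consumed by the sample = 0.006307 - 0.003391 = 0.002916 mol.
n(Mg(OH)2) = 0.002916 / 2 = 0.001458 mol.
mass = 0.001458 mol x 58.32 g/mol = 0.0850 g.

0.0850 g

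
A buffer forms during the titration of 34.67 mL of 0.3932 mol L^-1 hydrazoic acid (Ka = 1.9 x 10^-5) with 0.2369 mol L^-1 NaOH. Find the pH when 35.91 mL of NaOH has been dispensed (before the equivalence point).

Initial n(HN3) = 0.3932 x 0.03467 = 0.01363 mol.
n(NaOH) added = 0.2369 x 0.03591 = 0.008507 mol, converting that many moles of HN3 to N3-.
Remaining n(HN3) = 0.005125 mol; n(N3-) = 0.008507 mol.
By Henderson-Hasselbalch, pH = pKa + log([A^-]/[HA]) = 4.72 + log(0.008507/0.005125) = 4.72 + (+0.22) = 4.94.

4.94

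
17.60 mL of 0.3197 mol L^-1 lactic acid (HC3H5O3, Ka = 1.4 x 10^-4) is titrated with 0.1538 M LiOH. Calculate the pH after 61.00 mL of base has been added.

n(acid) = 0.3197 x 0.01760 = 0.005627 mol; n(LiOH) added = 0.1538 x 0.06100 = 0.009382 mol.
Base is in excess by 0.009382 - 0.005627 = 0.003755 mol in a total volume of 0.07860 L.
[OH^-] = 0.003755/0.07860 = 0.04777 M, so pOH = 1.32 and pH = 14.00 - 1.32 = 12.68.

12.68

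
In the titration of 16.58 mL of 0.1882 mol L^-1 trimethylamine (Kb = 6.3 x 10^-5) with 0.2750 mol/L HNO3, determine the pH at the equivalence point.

n((CH3)3N) = 0.1882 x 0.01658 = 0.003120 mol; V(HNO3) at equivalence = 0.003120/0.2750 = 0.01135 L.
At equivalence the base is fully converted to (CH3)3NH+; total volume = 0.02793 L, so [(CH3)3NH+] = 0.003120/0.02793 = 0.1117 M.
Ka((CH3)3NH+) = Kw/Kb = 1.0e-14 / 6.3 x 10^-5 = 1.59e-10.
[H^+] = sqrt(Ka x [(CH3)3NH+]) = sqrt(1.59e-10 x 0.1117) = 4.21e-6 M.
pH = -log(4.21e-6) = 5.38.

5.38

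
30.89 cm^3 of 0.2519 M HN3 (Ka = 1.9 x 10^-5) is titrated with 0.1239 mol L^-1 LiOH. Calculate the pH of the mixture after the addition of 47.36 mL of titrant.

Initial n(HN3) = 0.2519 x 0.03089 = 0.007781 mol.
n(LiOH) added = 0.1239 x 0.04736 = 0.005868 mol, converting that many moles of HN3 to N3-.
Remaining n(HN3) = 0.001913 mol; n(N3-) = 0.005868 mol.
By Henderson-Hasselbalch, pH = pKa + log([A^-]/[HA]) = 4.72 + log(0.005868/0.001913) = 4.72 + (+0.49) = 5.21.

5.21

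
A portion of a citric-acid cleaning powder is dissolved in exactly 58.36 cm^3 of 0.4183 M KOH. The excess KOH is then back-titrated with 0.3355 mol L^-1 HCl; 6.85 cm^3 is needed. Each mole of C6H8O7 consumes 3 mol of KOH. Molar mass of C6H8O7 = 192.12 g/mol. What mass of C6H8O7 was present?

1.42 g

Total n(KOH) added = 0.4183 x 0.05836 = 0.02441 mol.
n(HCl) used = 0.3355 x 0.006850 = 0.002298 mol, which equals the excess n(KOH).
So n(KOH) consumed by the sample = 0.02441 - 0.002298 = 0.02211 mol.
n(C6H8O7) = 0.02211 / 3 = 0.007371 mol.
mass = 0.007371 mol x 192.12 g/mol = 1.42 g.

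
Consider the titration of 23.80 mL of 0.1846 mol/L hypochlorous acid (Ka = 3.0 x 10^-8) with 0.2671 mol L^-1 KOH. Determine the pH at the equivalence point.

10.28

n(HClO) = 0.1846 x 0.02380 = 0.004393 mol; V(KOH) at equivalence = 0.004393/0.2671 = 0.01645 L.
At equivalence all the acid is converted to ClO-; total volume = 0.02380 + 0.01645 = 0.04025 L, so [ClO-] = 0.004393/0.04025 = 0.1092 M.
Kb = Kw/Ka = 1.0e-14 / 3.0 x 10^-8 = 3.33e-7.
[OH^-] = sqrt(Kb x [ClO-]) = sqrt(3.33e-7 x 0.1092) = 0.000191 M.
pOH = 3.72, so pH = 14.00 - 3.72 = 10.28.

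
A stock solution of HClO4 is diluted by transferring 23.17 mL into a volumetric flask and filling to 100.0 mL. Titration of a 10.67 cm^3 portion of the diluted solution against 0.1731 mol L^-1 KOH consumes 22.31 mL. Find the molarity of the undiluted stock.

n(KOH) = 0.1731 x 0.02231 = 0.003862 mol.
n(HClO4) in the aliquot = 0.003862 mol.
[diluted HClO4] = 0.003862 / 0.01067 = 0.3619 M.
Dilution factor = 100.0/23.17 = 4.316, so [stock] = 0.3619 x 4.316 = 1.56 M.

1.56 M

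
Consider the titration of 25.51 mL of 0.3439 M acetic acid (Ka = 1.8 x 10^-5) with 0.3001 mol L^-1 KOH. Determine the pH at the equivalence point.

8.97

n(CH3COOH) = 0.3439 x 0.02551 = 0.008773 mol; V(KOH) at equivalence = 0.008773/0.3001 = 0.02923 L.
At equivalence all the acid is converted to CH3COO-; total volume = 0.02551 + 0.02923 = 0.05474 L, so [CH3COO-] = 0.008773/0.05474 = 0.1603 M.
Kb = Kw/Ka = 1.0e-14 / 1.8 x 10^-5 = 5.56e-10.
[OH^-] = sqrt(Kb x [CH3COO-]) = sqrt(5.56e-10 x 0.1603) = 9.44e-6 M.
pOH = 5.03, so pH = 14.00 - 5.03 = 8.97.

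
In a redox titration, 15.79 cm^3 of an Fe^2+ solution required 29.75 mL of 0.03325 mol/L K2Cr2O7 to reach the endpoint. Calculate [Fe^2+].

0.376 M

n(K2Cr2O7) = 0.03325 x 0.02975 = 0.0009892 mol.
From the balanced equation, 1 mol K2Cr2O7 reacts with 6 mol Fe^2+, so n(Fe^2+) = 0.0009892 x 6/1 = 0.005935 mol.
[Fe^2+] = 0.005935 / 0.01579 L = 0.376 M.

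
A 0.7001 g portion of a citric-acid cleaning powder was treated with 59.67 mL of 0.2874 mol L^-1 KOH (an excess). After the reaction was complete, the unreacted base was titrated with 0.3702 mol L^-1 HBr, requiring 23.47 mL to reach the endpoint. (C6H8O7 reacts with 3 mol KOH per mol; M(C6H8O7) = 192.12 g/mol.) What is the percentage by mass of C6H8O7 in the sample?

77.4%

Total n(KOH) added = 0.2874 x 0.05967 = 0.01715 mol.
n(HBr) used = 0.3702 x 0.02347 = 0.008689 mol, which equals the excess n(KOH).
So n(KOH) consumed by the sample = 0.01715 - 0.008689 = 0.008461 mol.
n(C6H8O7) = 0.008461 / 3 = 0.002820 mol.
mass C6H8O7 = 0.002820 x 192.12 = 0.5418 g, so %C6H8O7 = 0.5418/0.7001 x 100 = 77.4%.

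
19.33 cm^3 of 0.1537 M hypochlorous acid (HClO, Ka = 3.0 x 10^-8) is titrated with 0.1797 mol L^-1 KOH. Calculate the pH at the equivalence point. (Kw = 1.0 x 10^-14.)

10.22

n(HClO) = 0.1537 x 0.01933 = 0.002971 mol; V(KOH) at equivalence = 0.002971/0.1797 = 0.01653 L.
At equivalence all the acid is converted to ClO-; total volume = 0.01933 + 0.01653 = 0.03586 L, so [ClO-] = 0.002971/0.03586 = 0.08284 M.
Kb = Kw/Ka = 1.0e-14 / 3.0 x 10^-8 = 3.33e-7.
[OH^-] = sqrt(Kb x [ClO-]) = sqrt(3.33e-7 x 0.08284) = 0.000166 M.
pOH = 3.78, so pH = 14.00 - 3.78 = 10.22.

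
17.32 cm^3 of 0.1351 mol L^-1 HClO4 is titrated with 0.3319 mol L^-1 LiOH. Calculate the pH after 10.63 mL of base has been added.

12.63

n(acid) = 0.1351 x 0.01732 = 0.002340 mol; n(LiOH) added = 0.3319 x 0.01063 = 0.003528 mol.
Base is in excess by 0.003528 - 0.002340 = 0.001188 mol in a total volume of 0.02795 L.
[OH^-] = 0.001188/0.02795 = 0.04251 M, so pOH = 1.37 and pH = 14.00 - 1.37 = 12.63.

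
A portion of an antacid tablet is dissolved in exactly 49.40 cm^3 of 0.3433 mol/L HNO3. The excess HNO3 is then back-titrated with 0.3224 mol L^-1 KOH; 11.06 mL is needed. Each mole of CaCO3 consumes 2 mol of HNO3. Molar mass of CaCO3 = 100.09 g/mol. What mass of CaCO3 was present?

Total n(HNO3) added = 0.3433 x 0.04940 = 0.01696 mol.
n(KOH) used = 0.3224 x 0.01106 = 0.003566 mol, which equals the excess n(HNO3).
So n(HNO3) consumed by the sample = 0.01696 - 0.003566 = 0.01339 mol.
n(CaCO3) = 0.01339 / 2 = 0.006697 mol.
mass = 0.006697 mol x 100.09 g/mol = 0.670 g.

0.670 g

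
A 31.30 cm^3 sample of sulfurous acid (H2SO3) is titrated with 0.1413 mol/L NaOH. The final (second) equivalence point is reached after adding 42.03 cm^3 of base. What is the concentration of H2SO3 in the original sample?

n(NaOH) = 0.1413 x 0.04203 = 0.005939 mol.
At the final (second) equivalence point, 2 mol OH^- react per mol H2SO3, so n(H2SO3) = 0.005939 / 2 = 0.002969 mol.
[H2SO3] = 0.002969 / 0.03130 L = 0.0949 M.

0.0949 M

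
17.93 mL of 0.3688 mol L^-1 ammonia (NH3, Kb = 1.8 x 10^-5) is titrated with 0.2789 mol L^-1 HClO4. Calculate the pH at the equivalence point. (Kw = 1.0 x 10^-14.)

5.03

n(NH3) = 0.3688 x 0.01793 = 0.006613 mol; V(HClO4) at equivalence = 0.006613/0.2789 = 0.02371 L.
At equivalence the base is fully converted to NH4+; total volume = 0.04164 L, so [NH4+] = 0.006613/0.04164 = 0.1588 M.
Ka(NH4+) = Kw/Kb = 1.0e-14 / 1.8 x 10^-5 = 5.56e-10.
[H^+] = sqrt(Ka x [NH4+]) = sqrt(5.56e-10 x 0.1588) = 9.39e-6 M.
pH = -log(9.39e-6) = 5.03.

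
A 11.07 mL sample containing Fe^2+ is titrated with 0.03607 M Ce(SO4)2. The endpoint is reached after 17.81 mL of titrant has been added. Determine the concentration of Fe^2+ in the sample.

0.0580 M

n(Ce(SO4)2) = 0.03607 x 0.01781 = 0.0006424 mol.
From the balanced equation, 1 mol Ce(SO4)2 reacts with 1 mol Fe^2+, so n(Fe^2+) = 0.0006424 x 1/1 = 0.0006424 mol.
[Fe^2+] = 0.0006424 / 0.01107 L = 0.0580 M.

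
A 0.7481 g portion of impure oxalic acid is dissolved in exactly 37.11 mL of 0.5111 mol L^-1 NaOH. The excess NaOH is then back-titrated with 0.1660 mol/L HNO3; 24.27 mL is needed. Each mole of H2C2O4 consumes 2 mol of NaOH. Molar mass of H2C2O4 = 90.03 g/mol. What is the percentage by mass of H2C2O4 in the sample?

89.9%

Total n(NaOH) added = 0.5111 x 0.03711 = 0.01897 mol.
n(HNO3) used = 0.1660 x 0.02427 = 0.004029 mol, which equals the excess n(NaOH).
So n(NaOH) consumed by the sample = 0.01897 - 0.004029 = 0.01494 mol.
n(H2C2O4) = 0.01494 / 2 = 0.007469 mol.
mass H2C2O4 = 0.007469 x 90.03 = 0.6724 g, so %H2C2O4 = 0.6724/0.7481 x 100 = 89.9%.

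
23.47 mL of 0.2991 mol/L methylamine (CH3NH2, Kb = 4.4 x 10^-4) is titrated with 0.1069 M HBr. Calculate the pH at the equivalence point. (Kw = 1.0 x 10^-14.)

5.87

n(CH3NH2) = 0.2991 x 0.02347 = 0.007020 mol; V(HBr) at equivalence = 0.007020/0.1069 = 0.06567 L.
At equivalence the base is fully converted to CH3NH3+; total volume = 0.08914 L, so [CH3NH3+] = 0.007020/0.08914 = 0.07875 M.
Ka(CH3NH3+) = Kw/Kb = 1.0e-14 / 4.4 x 10^-4 = 2.27e-11.
[H^+] = sqrt(Ka x [CH3NH3+]) = sqrt(2.27e-11 x 0.07875) = 1.34e-6 M.
pH = -log(1.34e-6) = 5.87.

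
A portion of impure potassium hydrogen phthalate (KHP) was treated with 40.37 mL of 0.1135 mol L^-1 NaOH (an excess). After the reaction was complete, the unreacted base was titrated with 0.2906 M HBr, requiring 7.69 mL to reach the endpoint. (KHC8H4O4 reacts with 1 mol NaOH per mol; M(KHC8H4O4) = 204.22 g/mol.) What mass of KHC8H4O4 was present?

Total n(NaOH) added = 0.1135 x 0.04037 = 0.004582 mol.
n(HBr) used = 0.2906 x 0.007690 = 0.002235 mol, which equals the excess n(NaOH).
So n(NaOH) consumed by the sample = 0.004582 - 0.002235 = 0.002347 mol.
n(KHC8H4O4) = 0.002347 / 1 = 0.002347 mol.
mass = 0.002347 mol x 204.22 g/mol = 0.479 g.

0.479 g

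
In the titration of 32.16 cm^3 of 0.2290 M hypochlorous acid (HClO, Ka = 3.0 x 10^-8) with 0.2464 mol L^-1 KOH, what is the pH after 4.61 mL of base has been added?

6.78

Initial n(HClO) = 0.2290 x 0.03216 = 0.007365 mol.
n(KOH) added = 0.2464 x 0.004610 = 0.001136 mol, converting that many moles of HClO to ClO-.
Remaining n(HClO) = 0.006229 mol; n(ClO-) = 0.001136 mol.
By Henderson-Hasselbalch, pH = pKa + log([A^-]/[HA]) = 7.52 + log(0.001136/0.006229) = 7.52 + (-0.74) = 6.78.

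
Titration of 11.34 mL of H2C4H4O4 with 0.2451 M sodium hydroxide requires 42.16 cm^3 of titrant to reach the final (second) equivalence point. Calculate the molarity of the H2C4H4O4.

n(NaOH) = 0.2451 x 0.04216 = 0.01033 mol.
At the final (second) equivalence point, 2 mol OH^- react per mol H2C4H4O4, so n(H2C4H4O4) = 0.01033 / 2 = 0.005167 mol.
[H2C4H4O4] = 0.005167 / 0.01134 L = 0.456 M.

0.456 M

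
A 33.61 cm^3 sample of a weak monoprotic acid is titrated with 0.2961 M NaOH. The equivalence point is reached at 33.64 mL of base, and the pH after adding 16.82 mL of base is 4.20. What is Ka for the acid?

16.82 mL is half of the equivalence volume, so this is the half-equivalence point where [HA] = [A^-].
At half-equivalence pH = pKa, so pKa = 4.20.
Ka = 10^(-4.20) = 6.3 x 10^-5.

6.3 x 10^-5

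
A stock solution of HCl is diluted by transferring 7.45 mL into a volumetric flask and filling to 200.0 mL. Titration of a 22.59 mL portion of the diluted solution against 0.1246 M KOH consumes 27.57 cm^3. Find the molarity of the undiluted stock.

n(KOH) = 0.1246 x 0.02757 = 0.003435 mol.
n(HCl) in the aliquot = 0.003435 mol.
[diluted HCl] = 0.003435 / 0.02259 = 0.1521 M.
Dilution factor = 200.0/7.450 = 26.85, so [stock] = 0.1521 x 26.85 = 4.08 M.

4.08 M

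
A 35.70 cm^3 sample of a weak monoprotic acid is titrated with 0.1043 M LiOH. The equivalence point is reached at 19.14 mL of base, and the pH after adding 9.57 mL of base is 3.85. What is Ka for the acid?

1.4 x 10^-4

9.57 mL is half of the equivalence volume, so this is the half-equivalence point where [HA] = [A^-].
At half-equivalence pH = pKa, so pKa = 3.85.
Ka = 10^(-3.85) = 1.4 x 10^-4.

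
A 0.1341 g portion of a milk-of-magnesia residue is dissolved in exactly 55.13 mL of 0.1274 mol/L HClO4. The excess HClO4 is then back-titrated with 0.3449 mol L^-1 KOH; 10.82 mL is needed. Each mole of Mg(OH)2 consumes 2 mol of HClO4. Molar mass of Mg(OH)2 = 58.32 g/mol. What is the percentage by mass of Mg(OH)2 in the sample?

71.6%

Total n(HClO4) added = 0.1274 x 0.05513 = 0.007024 mol.
n(KOH) used = 0.3449 x 0.01082 = 0.003732 mol, which equals the excess n(HClO4).
So n(HClO4) consumed by the sample = 0.007024 - 0.003732 = 0.003292 mol.
n(Mg(OH)2) = 0.003292 / 2 = 0.001646 mol.
mass Mg(OH)2 = 0.001646 x 58.32 = 0.09599 g, so %Mg(OH)2 = 0.09599/0.1341 x 100 = 71.6%.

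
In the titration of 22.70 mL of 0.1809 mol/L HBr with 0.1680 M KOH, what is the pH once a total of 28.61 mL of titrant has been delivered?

12.13

n(acid) = 0.1809 x 0.02270 = 0.004106 mol; n(KOH) added = 0.1680 x 0.02861 = 0.004806 mol.
Base is in excess by 0.004806 - 0.004106 = 0.0007001 mol in a total volume of 0.05131 L.
[OH^-] = 0.0007001/0.05131 = 0.01364 M, so pOH = 1.87 and pH = 14.00 - 1.87 = 12.13.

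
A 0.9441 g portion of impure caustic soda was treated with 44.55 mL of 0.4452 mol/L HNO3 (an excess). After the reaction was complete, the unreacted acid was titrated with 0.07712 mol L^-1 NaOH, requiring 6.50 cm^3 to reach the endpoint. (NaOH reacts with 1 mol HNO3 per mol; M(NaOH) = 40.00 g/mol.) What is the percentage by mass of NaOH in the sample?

81.9%

Total n(HNO3) added = 0.4452 x 0.04455 = 0.01983 mol.
n(NaOH) used = 0.07712 x 0.006500 = 0.0005013 mol, which equals the excess n(HNO3).
So n(HNO3) consumed by the sample = 0.01983 - 0.0005013 = 0.01933 mol.
n(NaOH) = 0.01933 / 1 = 0.01933 mol.
mass NaOH = 0.01933 x 40.00 = 0.7733 g, so %NaOH = 0.7733/0.9441 x 100 = 81.9%.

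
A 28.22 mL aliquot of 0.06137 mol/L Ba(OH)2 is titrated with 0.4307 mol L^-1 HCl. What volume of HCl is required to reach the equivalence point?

8.04 mL

n(Ba(OH)2) = 0.06137 mol/L x 0.02822 L = 0.001732 mol.
The neutralisation is 1 Ba(OH)2 : 2 HCl, so n(HCl) = 0.001732 x 2/1 = 0.003464 mol.
V(HCl) = 0.003464 / 0.4307 = 0.008042 L = 8.04 mL.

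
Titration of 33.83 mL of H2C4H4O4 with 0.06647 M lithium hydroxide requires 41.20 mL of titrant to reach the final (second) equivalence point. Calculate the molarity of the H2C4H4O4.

0.0405 M

n(LiOH) = 0.06647 x 0.04120 = 0.002739 mol.
At the final (second) equivalence point, 2 mol OH^- react per mol H2C4H4O4, so n(H2C4H4O4) = 0.002739 / 2 = 0.001369 mol.
[H2C4H4O4] = 0.001369 / 0.03383 L = 0.0405 M.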